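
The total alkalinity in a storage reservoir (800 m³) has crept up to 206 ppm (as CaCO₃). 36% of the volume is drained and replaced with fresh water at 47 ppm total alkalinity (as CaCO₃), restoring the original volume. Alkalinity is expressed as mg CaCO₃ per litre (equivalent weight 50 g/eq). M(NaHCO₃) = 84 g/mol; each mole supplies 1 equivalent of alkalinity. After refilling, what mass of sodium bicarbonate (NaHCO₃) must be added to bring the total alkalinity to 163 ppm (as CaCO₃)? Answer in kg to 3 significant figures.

Volume: 800 m³ = 800,000 L.
After draining 36% and refilling: 206 × 0.64 + 47 × 0.36 = 148.76 ppm.
Deficit to target: 163 − 148.76 = 14.24 mg/L.
As CaCO₃: 14.24 mg/L × 800,000 L = 11,390 g; ÷ 50 g/eq ÷ 1 = 227.8 mol NaHCO₃.
Mass: 227.8 × 84 = 19,140 g.

19.1 kg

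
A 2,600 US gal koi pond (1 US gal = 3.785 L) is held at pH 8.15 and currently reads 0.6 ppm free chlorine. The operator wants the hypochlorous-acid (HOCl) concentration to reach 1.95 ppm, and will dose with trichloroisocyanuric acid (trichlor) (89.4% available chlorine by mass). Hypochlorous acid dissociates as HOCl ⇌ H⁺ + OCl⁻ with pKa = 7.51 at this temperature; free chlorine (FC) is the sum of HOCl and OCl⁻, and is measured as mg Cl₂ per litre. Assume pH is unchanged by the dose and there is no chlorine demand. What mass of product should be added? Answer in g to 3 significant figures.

Volume: 2,600 US gal × 3.785 L/gal = 9,841 L.
[OCl⁻]/[HOCl] = 10^(pH − pKa) = 10^(8.15 − 7.51) = 4.365; fraction as HOCl = 1/(1 + 4.365) = 0.1864.
Free chlorine required for 1.95 ppm HOCl: 1.95 / 0.1864 = 10.46 ppm.
FC to add: 10.46 − 0.6 = 9.862 mg/L as Cl₂.
Cl₂ equivalent: 9.862 mg/L × 9,841 L = 97.05 g.
Product at 89.4% available Cl: 97.05 / 0.894 = 108.6 g.

109 g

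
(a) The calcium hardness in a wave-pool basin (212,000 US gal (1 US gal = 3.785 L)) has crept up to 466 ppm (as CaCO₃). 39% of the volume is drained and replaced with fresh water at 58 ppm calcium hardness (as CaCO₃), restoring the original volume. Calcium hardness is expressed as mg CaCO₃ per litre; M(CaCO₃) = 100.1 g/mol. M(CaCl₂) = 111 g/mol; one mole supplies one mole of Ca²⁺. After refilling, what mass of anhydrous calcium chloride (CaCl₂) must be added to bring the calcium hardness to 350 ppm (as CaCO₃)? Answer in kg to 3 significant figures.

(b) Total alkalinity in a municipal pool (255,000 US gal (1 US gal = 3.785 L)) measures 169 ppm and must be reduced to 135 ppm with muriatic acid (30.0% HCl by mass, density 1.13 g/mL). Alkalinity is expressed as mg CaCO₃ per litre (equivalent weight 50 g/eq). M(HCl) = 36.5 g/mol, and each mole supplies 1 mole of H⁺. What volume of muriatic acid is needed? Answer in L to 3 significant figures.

(a) 38.4 kg; (b) 70.7 L

(a) Volume: 212,000 US gal × 3.785 L/gal = 802,420 L.
(a) After draining 39% and refilling: 466 × 0.61 + 58 × 0.39 = 306.88 ppm.
(a) Deficit to target: 350 − 306.88 = 43.12 mg/L.
(a) As CaCO₃: 43.12 mg/L × 802,420 L = 34,600 g; ÷ 100.1 = 345.7 mol Ca²⁺.
(a) Mass: 345.7 × 111 = 38,370 g.

(b) Volume: 255,000 US gal × 3.785 L/gal = 965,175 L.
(b) Alkalinity to neutralize: (169 − 135) = 34 mg/L as CaCO₃ × 965,175 L = 32,820 g as CaCO₃.
(b) Equivalents of H⁺ required: 32,820 ÷ 50 g/eq = 656.3 eq = 656.3 mol HCl.
(b) Mass of HCl: 656.3 × 36.5 = 23,960 g.
(b) Mass of 30.0% solution: 23,960 / 0.3 = 79,850 g.
(b) Volume: 79,850 g ÷ 1.13 g/mL = 70,670 mL.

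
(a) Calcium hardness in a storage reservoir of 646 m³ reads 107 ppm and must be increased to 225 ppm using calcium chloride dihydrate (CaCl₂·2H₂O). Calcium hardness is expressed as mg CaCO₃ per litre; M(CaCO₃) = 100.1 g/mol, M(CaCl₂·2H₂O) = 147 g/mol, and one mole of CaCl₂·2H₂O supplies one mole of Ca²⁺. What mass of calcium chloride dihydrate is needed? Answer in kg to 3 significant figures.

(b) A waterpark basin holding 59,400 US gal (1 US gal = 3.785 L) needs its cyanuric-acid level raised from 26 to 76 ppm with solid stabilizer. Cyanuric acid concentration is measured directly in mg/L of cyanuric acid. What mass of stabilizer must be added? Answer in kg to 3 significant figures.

(a) Volume: 646 m³ = 646,000 L.
(a) Hardness to add: (225 − 107) = 118 mg/L as CaCO₃ × 646,000 L = 76,230 g as CaCO₃.
(a) Moles of Ca²⁺ (1 mol Ca²⁺ ≡ 1 mol CaCO₃): 76,230 / 100.1 g/mol = 761.5 mol.
(a) Mass of CaCl₂·2H₂O: 761.5 × 147 = 111,900 g.

(b) Volume: 59,400 US gal × 3.785 L/gal = 224,829 L.
(b) CYA to add: (76 − 26) = 50 mg/L × 224,829 L = 11,240 g cyanuric acid.

(a) 112 kg; (b) 11.2 kg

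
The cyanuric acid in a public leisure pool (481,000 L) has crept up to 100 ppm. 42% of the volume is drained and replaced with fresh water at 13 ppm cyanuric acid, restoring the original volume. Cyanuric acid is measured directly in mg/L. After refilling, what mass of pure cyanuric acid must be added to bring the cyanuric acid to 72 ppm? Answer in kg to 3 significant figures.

4.11 kg

After draining 42% and refilling: 100 × 0.58 + 13 × 0.42 = 63.46 ppm.
Deficit to target: 72 − 63.46 = 8.54 mg/L.
Mass: 8.54 mg/L × 481,000 L = 4108 g cyanuric acid.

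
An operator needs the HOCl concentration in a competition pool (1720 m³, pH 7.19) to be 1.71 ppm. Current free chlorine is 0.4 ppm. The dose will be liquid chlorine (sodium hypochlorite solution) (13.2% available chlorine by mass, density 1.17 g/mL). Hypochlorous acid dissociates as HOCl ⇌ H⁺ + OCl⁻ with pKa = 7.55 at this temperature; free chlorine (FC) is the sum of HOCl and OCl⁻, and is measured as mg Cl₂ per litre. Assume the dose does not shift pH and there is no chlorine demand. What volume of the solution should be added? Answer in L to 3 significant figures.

22.9 L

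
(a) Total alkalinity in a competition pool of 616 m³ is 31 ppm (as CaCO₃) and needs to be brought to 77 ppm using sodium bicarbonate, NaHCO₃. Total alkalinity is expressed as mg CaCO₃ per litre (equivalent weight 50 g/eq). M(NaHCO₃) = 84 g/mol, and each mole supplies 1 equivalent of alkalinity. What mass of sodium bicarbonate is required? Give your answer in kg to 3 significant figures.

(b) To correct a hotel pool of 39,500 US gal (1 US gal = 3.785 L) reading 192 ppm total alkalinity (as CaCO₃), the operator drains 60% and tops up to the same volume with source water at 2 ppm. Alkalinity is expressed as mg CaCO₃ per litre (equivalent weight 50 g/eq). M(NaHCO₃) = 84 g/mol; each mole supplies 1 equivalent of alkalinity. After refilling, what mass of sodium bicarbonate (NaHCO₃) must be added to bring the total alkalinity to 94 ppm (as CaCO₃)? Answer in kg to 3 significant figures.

(a) 47.6 kg; (b) 4.02 kg

(a) Volume: 616 m³ = 616,000 L.
(a) Alkalinity to add: (77 − 31) = 46 mg/L as CaCO₃ × 616,000 L = 28,340 g as CaCO₃.
(a) Equivalents: 28,340 g ÷ 50 g/eq = 566.7 eq.
(a) NaHCO₃ supplies 1 eq per mole → 566.7 mol.
(a) Mass: 566.7 mol × 84 g/mol = 47,600 g.

(b) Volume: 39,500 US gal × 3.785 L/gal = 149,508 L.
(b) After draining 60% and refilling: 192 × 0.40 + 2 × 0.60 = 78 ppm.
(b) Deficit to target: 94 − 78 = 16 mg/L.
(b) As CaCO₃: 16 mg/L × 149,508 L = 2392 g; ÷ 50 g/eq ÷ 1 = 47.84 mol NaHCO₃.
(b) Mass: 47.84 × 84 = 4019 g.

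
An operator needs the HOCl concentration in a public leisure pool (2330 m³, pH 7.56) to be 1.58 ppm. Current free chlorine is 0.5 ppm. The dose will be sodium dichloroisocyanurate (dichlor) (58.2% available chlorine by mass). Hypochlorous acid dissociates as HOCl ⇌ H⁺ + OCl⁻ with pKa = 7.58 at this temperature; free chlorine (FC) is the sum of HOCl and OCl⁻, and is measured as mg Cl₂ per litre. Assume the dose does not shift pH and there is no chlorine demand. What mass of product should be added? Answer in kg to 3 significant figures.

10.4 kg

Volume: 2330 m³ = 2,330,000 L.
[OCl⁻]/[HOCl] = 10^(pH − pKa) = 10^(7.56 − 7.58) = 0.955; fraction as HOCl = 1/(1 + 0.955) = 0.5115.
Free chlorine required for 1.58 ppm HOCl: 1.58 / 0.5115 = 3.089 ppm.
FC to add: 3.089 − 0.5 = 2.589 mg/L as Cl₂.
Cl₂ equivalent: 2.589 mg/L × 2,330,000 L = 6032 g.
Product at 58.2% available Cl: 6032 / 0.582 = 10,360 g.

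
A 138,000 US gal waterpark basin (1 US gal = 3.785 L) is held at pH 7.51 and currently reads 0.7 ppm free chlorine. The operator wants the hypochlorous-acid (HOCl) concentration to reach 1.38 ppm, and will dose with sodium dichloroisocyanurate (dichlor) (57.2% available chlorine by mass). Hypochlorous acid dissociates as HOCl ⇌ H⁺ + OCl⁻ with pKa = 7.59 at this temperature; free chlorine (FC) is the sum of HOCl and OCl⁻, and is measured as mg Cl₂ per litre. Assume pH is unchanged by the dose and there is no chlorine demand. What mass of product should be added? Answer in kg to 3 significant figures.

Volume: 138,000 US gal × 3.785 L/gal = 522,330 L.
[OCl⁻]/[HOCl] = 10^(pH − pKa) = 10^(7.51 − 7.59) = 0.8318; fraction as HOCl = 1/(1 + 0.8318) = 0.5459.
Free chlorine required for 1.38 ppm HOCl: 1.38 / 0.5459 = 2.528 ppm.
FC to add: 2.528 − 0.7 = 1.828 mg/L as Cl₂.
Cl₂ equivalent: 1.828 mg/L × 522,330 L = 954.7 g.
Product at 57.2% available Cl: 954.7 / 0.572 = 1669 g.

1.67 kg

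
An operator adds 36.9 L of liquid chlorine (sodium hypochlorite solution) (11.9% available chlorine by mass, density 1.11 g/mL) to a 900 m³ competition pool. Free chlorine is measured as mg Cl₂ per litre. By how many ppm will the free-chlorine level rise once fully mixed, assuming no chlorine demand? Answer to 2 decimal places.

Volume: 900 m³ = 900,000 L.
Mass of solution: 36.9 L × 1000 mL/L × 1.11 g/mL = 40,960 g.
Available chlorine delivered: 40,960 g × 0.119 = 4874 g as Cl₂.
Concentration rise: 4874 g / 900,000 L = 5.416 mg/L = 5.42 ppm.

5.42 ppm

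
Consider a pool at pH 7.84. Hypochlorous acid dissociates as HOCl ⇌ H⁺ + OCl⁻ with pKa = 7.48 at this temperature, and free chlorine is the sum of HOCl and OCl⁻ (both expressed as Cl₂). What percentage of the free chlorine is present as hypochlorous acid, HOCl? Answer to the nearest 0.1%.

[OCl⁻]/[HOCl] = 10^(pH − pKa) = 10^(7.84 − 7.48) = 10^0.36 = 2.291.
Fraction as HOCl = 1 / (1 + 2.291) = 0.3039.

30.4%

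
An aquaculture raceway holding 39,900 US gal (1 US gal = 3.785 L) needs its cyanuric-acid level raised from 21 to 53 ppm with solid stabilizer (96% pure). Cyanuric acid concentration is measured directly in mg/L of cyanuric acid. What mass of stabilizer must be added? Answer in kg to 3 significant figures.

Volume: 39,900 US gal × 3.785 L/gal = 151,022 L.
CYA to add: (53 − 21) = 32 mg/L × 151,022 L = 4833 g cyanuric acid.
At 96% purity: 4833 / 0.96 = 5034 g product.

5.03 kg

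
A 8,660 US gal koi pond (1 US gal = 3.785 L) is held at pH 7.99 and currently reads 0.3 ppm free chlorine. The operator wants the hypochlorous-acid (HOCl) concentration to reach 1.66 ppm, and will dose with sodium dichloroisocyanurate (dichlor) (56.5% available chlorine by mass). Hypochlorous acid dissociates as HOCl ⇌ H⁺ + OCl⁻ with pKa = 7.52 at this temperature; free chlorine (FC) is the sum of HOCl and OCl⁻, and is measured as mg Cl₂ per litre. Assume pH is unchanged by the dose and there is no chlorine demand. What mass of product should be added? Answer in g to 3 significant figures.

363 g

Volume: 8,660 US gal × 3.785 L/gal = 32,778 L.
[OCl⁻]/[HOCl] = 10^(pH − pKa) = 10^(7.99 − 7.52) = 2.951; fraction as HOCl = 1/(1 + 2.951) = 0.2531.
Free chlorine required for 1.66 ppm HOCl: 1.66 / 0.2531 = 6.559 ppm.
FC to add: 6.559 − 0.3 = 6.259 mg/L as Cl₂.
Cl₂ equivalent: 6.259 mg/L × 32,778 L = 205.2 g.
Product at 56.5% available Cl: 205.2 / 0.565 = 363.1 g.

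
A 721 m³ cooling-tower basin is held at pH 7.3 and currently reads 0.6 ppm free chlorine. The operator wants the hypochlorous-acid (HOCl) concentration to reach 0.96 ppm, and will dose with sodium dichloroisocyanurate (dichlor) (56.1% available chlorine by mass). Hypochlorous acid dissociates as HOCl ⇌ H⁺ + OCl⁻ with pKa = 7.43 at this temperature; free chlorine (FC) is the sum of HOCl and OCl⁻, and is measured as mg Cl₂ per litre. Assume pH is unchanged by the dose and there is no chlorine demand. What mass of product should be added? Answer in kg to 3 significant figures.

1.38 kg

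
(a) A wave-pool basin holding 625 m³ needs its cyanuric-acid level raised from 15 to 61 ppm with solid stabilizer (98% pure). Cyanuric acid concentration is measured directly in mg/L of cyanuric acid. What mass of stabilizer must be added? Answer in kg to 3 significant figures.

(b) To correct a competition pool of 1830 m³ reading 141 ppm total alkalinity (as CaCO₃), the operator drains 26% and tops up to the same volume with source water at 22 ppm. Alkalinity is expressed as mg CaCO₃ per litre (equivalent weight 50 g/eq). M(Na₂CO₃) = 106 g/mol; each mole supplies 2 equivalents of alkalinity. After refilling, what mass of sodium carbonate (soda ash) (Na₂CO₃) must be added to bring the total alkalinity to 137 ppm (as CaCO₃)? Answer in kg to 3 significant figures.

(a) Volume: 625 m³ = 625,000 L.
(a) CYA to add: (61 − 15) = 46 mg/L × 625,000 L = 28,750 g cyanuric acid.
(a) At 98% purity: 28,750 / 0.98 = 29,340 g product.

(b) Volume: 1830 m³ = 1,830,000 L.
(b) After draining 26% and refilling: 141 × 0.74 + 22 × 0.26 = 110.06 ppm.
(b) Deficit to target: 137 − 110.06 = 26.94 mg/L.
(b) As CaCO₃: 26.94 mg/L × 1,830,000 L = 49,300 g; ÷ 50 g/eq ÷ 2 = 493 mol Na₂CO₃.
(b) Mass: 493 × 106 = 52,260 g.

(a) 29.3 kg; (b) 52.3 kg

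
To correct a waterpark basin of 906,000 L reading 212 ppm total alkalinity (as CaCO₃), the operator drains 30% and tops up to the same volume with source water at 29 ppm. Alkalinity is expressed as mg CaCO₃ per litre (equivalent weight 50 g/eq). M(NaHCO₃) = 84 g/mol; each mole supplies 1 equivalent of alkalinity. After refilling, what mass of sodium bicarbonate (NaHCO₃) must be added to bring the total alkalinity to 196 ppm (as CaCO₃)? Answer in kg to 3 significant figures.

After draining 30% and refilling: 212 × 0.70 + 29 × 0.30 = 157.1 ppm.
Deficit to target: 196 − 157.1 = 38.9 mg/L.
As CaCO₃: 38.9 mg/L × 906,000 L = 35,240 g; ÷ 50 g/eq ÷ 1 = 704.9 mol NaHCO₃.
Mass: 704.9 × 84 = 59,210 g.

59.2 kg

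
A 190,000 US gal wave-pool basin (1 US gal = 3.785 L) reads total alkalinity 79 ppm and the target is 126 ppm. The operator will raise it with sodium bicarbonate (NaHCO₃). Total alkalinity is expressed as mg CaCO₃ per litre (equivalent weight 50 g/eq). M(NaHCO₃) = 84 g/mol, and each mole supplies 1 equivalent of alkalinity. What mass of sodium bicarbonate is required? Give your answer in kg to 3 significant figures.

56.8 kg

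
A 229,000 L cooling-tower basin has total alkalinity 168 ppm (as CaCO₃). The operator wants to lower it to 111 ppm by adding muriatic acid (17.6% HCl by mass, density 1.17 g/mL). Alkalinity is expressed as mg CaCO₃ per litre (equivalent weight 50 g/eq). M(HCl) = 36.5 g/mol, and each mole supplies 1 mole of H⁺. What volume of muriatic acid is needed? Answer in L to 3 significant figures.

Alkalinity to neutralize: (168 − 111) = 57 mg/L as CaCO₃ × 229,000 L = 13,050 g as CaCO₃.
Equivalents of H⁺ required: 13,050 ÷ 50 g/eq = 261.1 eq = 261.1 mol HCl.
Mass of HCl: 261.1 × 36.5 = 9529 g.
Mass of 17.6% solution: 9529 / 0.176 = 54,140 g.
Volume: 54,140 g ÷ 1.17 g/mL = 46,270 mL.

46.3 L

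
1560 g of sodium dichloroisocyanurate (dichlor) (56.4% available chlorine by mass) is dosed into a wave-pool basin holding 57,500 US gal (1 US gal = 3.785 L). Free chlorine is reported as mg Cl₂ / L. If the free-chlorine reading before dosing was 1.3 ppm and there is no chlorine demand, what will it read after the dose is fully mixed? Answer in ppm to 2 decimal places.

5.34 ppm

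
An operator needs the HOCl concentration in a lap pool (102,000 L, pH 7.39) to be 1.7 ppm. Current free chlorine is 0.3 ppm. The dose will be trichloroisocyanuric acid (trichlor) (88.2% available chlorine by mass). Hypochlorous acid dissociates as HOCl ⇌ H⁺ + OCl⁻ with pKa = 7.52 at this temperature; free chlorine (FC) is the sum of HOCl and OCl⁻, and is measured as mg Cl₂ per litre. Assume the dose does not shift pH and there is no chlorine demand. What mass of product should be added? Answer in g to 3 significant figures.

308 g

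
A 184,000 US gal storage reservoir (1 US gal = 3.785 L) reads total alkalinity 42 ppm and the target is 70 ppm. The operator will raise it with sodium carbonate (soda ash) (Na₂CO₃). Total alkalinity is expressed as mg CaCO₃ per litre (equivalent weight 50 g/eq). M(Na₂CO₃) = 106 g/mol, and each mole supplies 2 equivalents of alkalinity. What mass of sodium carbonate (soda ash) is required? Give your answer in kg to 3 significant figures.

Volume: 184,000 US gal × 3.785 L/gal = 696,440 L.
Alkalinity to add: (70 − 42) = 28 mg/L as CaCO₃ × 696,440 L = 19,500 g as CaCO₃.
Equivalents: 19,500 g ÷ 50 g/eq = 390 eq.
Each mole of Na₂CO₃ supplies 2 eq, so 390 / 2 = 195 mol.
Mass: 195 mol × 106 g/mol = 20,670 g.

20.7 kg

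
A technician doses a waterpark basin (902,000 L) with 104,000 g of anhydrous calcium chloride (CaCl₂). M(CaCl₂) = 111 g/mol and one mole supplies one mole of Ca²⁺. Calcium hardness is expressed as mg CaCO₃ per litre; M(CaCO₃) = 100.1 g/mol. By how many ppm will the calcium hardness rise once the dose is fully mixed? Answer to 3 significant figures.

104 ppm

Moles of Ca²⁺: 104,000 g ÷ 111 g/mol = 936.9 mol.
As CaCO₃: 936.9 mol × 100.1 g/mol = 93,790 g.
Rise: 93,790 g / 902,000 L × 1000 = 104 mg/L.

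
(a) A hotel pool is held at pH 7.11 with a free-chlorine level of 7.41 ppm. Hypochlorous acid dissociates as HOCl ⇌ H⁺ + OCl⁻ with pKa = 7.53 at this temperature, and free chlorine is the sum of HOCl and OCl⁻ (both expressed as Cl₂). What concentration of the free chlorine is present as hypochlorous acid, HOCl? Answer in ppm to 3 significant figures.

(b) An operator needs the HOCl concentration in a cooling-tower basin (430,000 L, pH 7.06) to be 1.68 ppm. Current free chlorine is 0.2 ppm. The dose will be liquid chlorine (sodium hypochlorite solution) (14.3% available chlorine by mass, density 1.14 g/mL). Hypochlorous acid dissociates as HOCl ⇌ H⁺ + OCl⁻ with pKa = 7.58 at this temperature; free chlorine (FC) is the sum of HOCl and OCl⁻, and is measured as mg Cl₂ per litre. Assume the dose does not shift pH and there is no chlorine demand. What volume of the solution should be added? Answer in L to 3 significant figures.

(a) 5.37 ppm; (b) 5.24 L

(a) [OCl⁻]/[HOCl] = 10^(pH − pKa) = 10^(7.11 − 7.53) = 10^-0.42 = 0.3802.
(a) Fraction as HOCl = 1 / (1 + 0.3802) = 0.7245.
(a) HOCl = 0.7245 × 7.41 ppm = 5.369 ppm.

(b) [OCl⁻]/[HOCl] = 10^(pH − pKa) = 10^(7.06 − 7.58) = 0.302; fraction as HOCl = 1/(1 + 0.302) = 0.7681.
(b) Free chlorine required for 1.68 ppm HOCl: 1.68 / 0.7681 = 2.187 ppm.
(b) FC to add: 2.187 − 0.2 = 1.987 mg/L as Cl₂.
(b) Cl₂ equivalent: 1.987 mg/L × 430,000 L = 854.6 g.
(b) Product at 14.3% available Cl: 854.6 / 0.143 = 5976 g.
(b) Volume: 5976 g ÷ 1.14 g/mL = 5242 mL.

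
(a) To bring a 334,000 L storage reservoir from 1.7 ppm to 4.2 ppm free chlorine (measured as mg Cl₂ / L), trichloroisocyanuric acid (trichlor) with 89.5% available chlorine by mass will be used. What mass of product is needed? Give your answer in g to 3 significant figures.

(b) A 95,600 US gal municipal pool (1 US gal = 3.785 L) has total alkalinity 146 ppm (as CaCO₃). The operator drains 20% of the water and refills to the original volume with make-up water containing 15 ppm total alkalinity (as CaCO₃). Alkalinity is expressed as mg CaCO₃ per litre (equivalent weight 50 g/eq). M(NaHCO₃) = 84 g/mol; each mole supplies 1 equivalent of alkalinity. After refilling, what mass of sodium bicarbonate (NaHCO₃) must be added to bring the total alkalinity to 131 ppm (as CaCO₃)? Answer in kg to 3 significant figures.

(a) 933 g; (b) 6.81 kg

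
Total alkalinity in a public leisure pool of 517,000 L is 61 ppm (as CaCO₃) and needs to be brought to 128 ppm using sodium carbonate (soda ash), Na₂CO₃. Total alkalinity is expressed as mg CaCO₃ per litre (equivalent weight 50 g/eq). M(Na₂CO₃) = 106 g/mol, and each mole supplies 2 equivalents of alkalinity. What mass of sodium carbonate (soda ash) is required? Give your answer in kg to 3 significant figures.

36.7 kg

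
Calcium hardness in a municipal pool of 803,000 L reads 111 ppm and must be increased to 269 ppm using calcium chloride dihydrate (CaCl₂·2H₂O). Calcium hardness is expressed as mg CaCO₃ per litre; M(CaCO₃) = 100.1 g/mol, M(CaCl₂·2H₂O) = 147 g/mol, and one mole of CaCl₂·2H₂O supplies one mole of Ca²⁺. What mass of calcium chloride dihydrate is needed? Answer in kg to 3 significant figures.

Hardness to add: (269 − 111) = 158 mg/L as CaCO₃ × 803,000 L = 126,900 g as CaCO₃.
Moles of Ca²⁺ (1 mol Ca²⁺ ≡ 1 mol CaCO₃): 126,900 / 100.1 g/mol = 1267 mol.
Mass of CaCl₂·2H₂O: 1267 × 147 = 186,300 g.

186 kg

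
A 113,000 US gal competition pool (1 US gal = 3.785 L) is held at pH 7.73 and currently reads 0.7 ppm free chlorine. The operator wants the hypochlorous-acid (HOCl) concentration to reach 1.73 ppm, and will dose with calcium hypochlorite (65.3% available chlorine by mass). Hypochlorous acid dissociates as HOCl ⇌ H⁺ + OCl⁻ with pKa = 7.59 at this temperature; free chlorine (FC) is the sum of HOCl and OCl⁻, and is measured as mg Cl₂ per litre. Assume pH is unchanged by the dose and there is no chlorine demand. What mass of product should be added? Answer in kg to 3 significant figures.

Volume: 113,000 US gal × 3.785 L/gal = 427,705 L.
[OCl⁻]/[HOCl] = 10^(pH − pKa) = 10^(7.73 − 7.59) = 1.38; fraction as HOCl = 1/(1 + 1.38) = 0.4201.
Free chlorine required for 1.73 ppm HOCl: 1.73 / 0.4201 = 4.118 ppm.
FC to add: 4.118 − 0.7 = 3.418 mg/L as Cl₂.
Cl₂ equivalent: 3.418 mg/L × 427,705 L = 1462 g.
Product at 65.3% available Cl: 1462 / 0.653 = 2239 g.

2.24 kg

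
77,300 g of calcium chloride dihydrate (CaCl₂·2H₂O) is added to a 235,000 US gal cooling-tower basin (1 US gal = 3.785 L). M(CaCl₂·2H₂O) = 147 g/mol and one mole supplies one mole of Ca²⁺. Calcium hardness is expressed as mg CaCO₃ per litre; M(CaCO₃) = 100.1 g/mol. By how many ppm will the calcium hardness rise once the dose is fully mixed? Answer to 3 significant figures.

59.2 ppm

Volume: 235,000 US gal × 3.785 L/gal = 889,475 L.
Moles of Ca²⁺: 77,300 g ÷ 147 g/mol = 525.9 mol.
As CaCO₃: 525.9 mol × 100.1 g/mol = 52,640 g.
Rise: 52,640 g / 889,475 L × 1000 = 59.18 mg/L.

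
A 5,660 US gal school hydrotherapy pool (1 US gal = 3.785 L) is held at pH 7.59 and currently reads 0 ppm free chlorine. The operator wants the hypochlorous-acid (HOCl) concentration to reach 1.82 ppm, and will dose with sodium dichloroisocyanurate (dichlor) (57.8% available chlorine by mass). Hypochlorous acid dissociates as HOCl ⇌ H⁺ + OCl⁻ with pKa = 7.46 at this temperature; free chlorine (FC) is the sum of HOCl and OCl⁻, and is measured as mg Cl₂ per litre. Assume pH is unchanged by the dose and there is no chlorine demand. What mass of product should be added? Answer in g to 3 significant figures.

158 g

Volume: 5,660 US gal × 3.785 L/gal = 21,423 L.
[OCl⁻]/[HOCl] = 10^(pH − pKa) = 10^(7.59 − 7.46) = 1.349; fraction as HOCl = 1/(1 + 1.349) = 0.4257.
Free chlorine required for 1.82 ppm HOCl: 1.82 / 0.4257 = 4.275 ppm.
FC to add: 4.275 − 0 = 4.275 mg/L as Cl₂.
Cl₂ equivalent: 4.275 mg/L × 21,423 L = 91.59 g.
Product at 57.8% available Cl: 91.59 / 0.578 = 158.5 g.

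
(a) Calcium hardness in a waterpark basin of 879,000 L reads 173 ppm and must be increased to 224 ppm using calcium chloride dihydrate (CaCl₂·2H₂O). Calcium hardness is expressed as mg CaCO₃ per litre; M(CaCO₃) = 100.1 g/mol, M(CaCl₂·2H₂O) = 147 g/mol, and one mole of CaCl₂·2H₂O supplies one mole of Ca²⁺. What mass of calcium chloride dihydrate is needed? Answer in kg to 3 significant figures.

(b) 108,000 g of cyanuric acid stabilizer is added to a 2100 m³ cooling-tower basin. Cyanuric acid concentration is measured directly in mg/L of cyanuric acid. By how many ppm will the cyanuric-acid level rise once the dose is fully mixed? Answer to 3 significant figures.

(a) 65.8 kg; (b) 51.4 ppm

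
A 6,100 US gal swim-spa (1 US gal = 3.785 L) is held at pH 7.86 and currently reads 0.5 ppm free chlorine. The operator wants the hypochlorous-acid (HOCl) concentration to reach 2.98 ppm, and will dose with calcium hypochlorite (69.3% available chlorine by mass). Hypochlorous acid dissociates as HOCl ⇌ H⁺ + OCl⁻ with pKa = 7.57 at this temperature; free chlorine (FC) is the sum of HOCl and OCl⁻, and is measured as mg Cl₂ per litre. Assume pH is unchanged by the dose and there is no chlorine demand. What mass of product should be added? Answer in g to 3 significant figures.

Volume: 6,100 US gal × 3.785 L/gal = 23,088 L.
[OCl⁻]/[HOCl] = 10^(pH − pKa) = 10^(7.86 − 7.57) = 1.95; fraction as HOCl = 1/(1 + 1.95) = 0.339.
Free chlorine required for 2.98 ppm HOCl: 2.98 / 0.339 = 8.791 ppm.
FC to add: 8.791 − 0.5 = 8.291 mg/L as Cl₂.
Cl₂ equivalent: 8.291 mg/L × 23,088 L = 191.4 g.
Product at 69.3% available Cl: 191.4 / 0.693 = 276.2 g.

276 g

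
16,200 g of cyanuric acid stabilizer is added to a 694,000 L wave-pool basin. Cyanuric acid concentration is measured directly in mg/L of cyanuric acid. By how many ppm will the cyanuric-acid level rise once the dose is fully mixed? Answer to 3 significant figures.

23.3 ppm

Rise: 16,200 g / 694,000 L × 1000 = 23.34 mg/L.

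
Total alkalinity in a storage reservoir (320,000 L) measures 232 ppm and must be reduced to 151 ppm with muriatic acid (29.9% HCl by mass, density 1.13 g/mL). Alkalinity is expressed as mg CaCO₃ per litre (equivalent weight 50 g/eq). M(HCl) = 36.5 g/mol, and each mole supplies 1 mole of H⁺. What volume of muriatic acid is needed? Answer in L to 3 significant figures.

Alkalinity to neutralize: (232 − 151) = 81 mg/L as CaCO₃ × 320,000 L = 25,920 g as CaCO₃.
Equivalents of H⁺ required: 25,920 ÷ 50 g/eq = 518.4 eq = 518.4 mol HCl.
Mass of HCl: 518.4 × 36.5 = 18,920 g.
Mass of 29.9% solution: 18,920 / 0.299 = 63,280 g.
Volume: 63,280 g ÷ 1.13 g/mL = 56,000 mL.

56.0 L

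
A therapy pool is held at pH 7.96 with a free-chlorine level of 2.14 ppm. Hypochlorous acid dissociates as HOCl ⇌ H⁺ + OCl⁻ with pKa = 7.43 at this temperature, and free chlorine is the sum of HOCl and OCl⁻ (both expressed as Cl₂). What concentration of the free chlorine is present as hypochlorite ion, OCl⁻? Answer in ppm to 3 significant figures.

[OCl⁻]/[HOCl] = 10^(pH − pKa) = 10^(7.96 − 7.43) = 10^0.53 = 3.388.
Fraction as HOCl = 1 / (1 + 3.388) = 0.2279.
OCl⁻ = (1 − 0.2279) × 2.14 ppm = 1.652 ppm.

1.65 ppm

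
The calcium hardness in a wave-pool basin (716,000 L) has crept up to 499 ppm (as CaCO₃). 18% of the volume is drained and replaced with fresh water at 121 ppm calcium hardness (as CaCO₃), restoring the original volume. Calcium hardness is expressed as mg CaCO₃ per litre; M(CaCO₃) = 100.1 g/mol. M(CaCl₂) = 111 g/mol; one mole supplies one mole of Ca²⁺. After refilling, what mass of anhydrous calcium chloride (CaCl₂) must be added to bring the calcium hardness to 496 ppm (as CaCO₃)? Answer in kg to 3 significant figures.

After draining 18% and refilling: 499 × 0.82 + 121 × 0.18 = 430.96 ppm.
Deficit to target: 496 − 430.96 = 65.04 mg/L.
As CaCO₃: 65.04 mg/L × 716,000 L = 46,570 g; ÷ 100.1 = 465.2 mol Ca²⁺.
Mass: 465.2 × 111 = 51,640 g.

51.6 kg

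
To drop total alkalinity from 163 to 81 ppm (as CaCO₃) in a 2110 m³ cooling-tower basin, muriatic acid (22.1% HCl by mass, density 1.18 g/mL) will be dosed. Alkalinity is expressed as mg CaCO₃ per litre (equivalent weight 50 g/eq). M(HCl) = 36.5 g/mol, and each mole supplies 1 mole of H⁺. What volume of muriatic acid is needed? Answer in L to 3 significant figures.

484 L

Volume: 2110 m³ = 2,110,000 L.
Alkalinity to neutralize: (163 − 81) = 82 mg/L as CaCO₃ × 2,110,000 L = 173,000 g as CaCO₃.
Equivalents of H⁺ required: 173,000 ÷ 50 g/eq = 3460 eq = 3460 mol HCl.
Mass of HCl: 3460 × 36.5 = 126,300 g.
Mass of 22.1% solution: 126,300 / 0.221 = 571,500 g.
Volume: 571,500 g ÷ 1.18 g/mL = 484,300 mL.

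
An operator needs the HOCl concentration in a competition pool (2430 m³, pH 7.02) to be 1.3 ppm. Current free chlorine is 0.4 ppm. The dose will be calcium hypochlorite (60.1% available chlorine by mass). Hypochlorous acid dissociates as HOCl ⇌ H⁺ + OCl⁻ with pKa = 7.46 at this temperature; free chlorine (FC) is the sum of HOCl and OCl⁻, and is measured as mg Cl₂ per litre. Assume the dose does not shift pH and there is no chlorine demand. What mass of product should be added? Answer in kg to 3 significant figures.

5.55 kg

Volume: 2430 m³ = 2,430,000 L.
[OCl⁻]/[HOCl] = 10^(pH − pKa) = 10^(7.02 − 7.46) = 0.3631; fraction as HOCl = 1/(1 + 0.3631) = 0.7336.
Free chlorine required for 1.3 ppm HOCl: 1.3 / 0.7336 = 1.772 ppm.
FC to add: 1.772 − 0.4 = 1.372 mg/L as Cl₂.
Cl₂ equivalent: 1.372 mg/L × 2,430,000 L = 3334 g.
Product at 60.1% available Cl: 3334 / 0.601 = 5547 g.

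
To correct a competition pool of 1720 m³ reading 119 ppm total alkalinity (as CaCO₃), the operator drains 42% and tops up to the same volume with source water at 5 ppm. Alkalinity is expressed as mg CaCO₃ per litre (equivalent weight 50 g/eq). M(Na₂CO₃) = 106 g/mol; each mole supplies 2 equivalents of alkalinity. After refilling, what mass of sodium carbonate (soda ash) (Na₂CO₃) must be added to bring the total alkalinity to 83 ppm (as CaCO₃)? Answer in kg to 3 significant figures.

21.7 kg

Volume: 1720 m³ = 1,720,000 L.
After draining 42% and refilling: 119 × 0.58 + 5 × 0.42 = 71.12 ppm.
Deficit to target: 83 − 71.12 = 11.88 mg/L.
As CaCO₃: 11.88 mg/L × 1,720,000 L = 20,430 g; ÷ 50 g/eq ÷ 2 = 204.3 mol Na₂CO₃.
Mass: 204.3 × 106 = 21,660 g.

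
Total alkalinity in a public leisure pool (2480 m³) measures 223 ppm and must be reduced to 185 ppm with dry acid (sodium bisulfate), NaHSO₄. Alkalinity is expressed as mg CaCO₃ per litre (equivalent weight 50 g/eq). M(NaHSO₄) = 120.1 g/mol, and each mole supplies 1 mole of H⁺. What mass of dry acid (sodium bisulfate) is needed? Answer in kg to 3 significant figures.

Volume: 2480 m³ = 2,480,000 L.
Alkalinity to neutralize: (223 − 185) = 38 mg/L as CaCO₃ × 2,480,000 L = 94,240 g as CaCO₃.
Equivalents of H⁺ required: 94,240 ÷ 50 g/eq = 1885 eq = 1885 mol NaHSO₄.
Mass of NaHSO₄: 1885 × 120.1 = 226,400 g.

226 kg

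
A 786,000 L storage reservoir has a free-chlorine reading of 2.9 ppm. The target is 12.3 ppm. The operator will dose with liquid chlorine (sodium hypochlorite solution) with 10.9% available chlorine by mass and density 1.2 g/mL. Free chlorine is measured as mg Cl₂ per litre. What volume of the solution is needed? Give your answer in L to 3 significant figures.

Chlorine deficit: 12.3 − 2.9 = 9.4 ppm = 9.4 mg/L as Cl₂.
Cl₂ equivalent needed: 9.4 mg/L × 786,000 L = 7,388,000 mg = 7388 g.
Product at 10.9% available chlorine: 7388 / 0.109 = 67,780 g.
Volume at density 1.2 g/mL: 67,780 g ÷ 1.2 g/mL = 56,490 mL.

56.5 L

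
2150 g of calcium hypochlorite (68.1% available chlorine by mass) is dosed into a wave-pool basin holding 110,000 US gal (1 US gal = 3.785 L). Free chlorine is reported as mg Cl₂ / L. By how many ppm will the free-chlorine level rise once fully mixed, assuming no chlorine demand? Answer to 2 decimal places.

Volume: 110,000 US gal × 3.785 L/gal = 416,350 L.
Available chlorine delivered: 2150 g × 0.681 = 1464 g as Cl₂.
Concentration rise: 1464 g / 416,350 L = 3.517 mg/L = 3.52 ppm.

3.52 ppm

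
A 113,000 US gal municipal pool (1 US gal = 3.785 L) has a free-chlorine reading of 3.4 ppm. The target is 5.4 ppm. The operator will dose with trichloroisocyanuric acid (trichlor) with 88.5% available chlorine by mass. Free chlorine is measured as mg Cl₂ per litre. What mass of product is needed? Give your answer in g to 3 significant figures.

Volume: 113,000 US gal × 3.785 L/gal = 427,705 L.
Chlorine deficit: 5.4 − 3.4 = 2 ppm = 2 mg/L as Cl₂.
Cl₂ equivalent needed: 2 mg/L × 427,705 L = 855,400 mg = 855.4 g.
Product at 88.5% available chlorine: 855.4 / 0.885 = 966.6 g.

967 g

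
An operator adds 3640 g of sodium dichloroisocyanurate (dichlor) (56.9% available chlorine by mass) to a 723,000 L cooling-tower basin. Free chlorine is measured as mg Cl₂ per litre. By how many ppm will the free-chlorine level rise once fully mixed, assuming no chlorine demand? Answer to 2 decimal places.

Available chlorine delivered: 3640 g × 0.569 = 2071 g as Cl₂.
Concentration rise: 2071 g / 723,000 L = 2.865 mg/L = 2.86 ppm.

2.86 ppm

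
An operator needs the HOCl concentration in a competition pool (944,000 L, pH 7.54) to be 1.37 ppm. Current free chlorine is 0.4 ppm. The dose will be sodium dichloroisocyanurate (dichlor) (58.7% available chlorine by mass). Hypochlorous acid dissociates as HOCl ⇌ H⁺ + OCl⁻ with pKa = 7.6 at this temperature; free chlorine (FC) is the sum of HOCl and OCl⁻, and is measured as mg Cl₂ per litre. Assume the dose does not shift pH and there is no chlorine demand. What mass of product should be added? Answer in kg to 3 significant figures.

[OCl⁻]/[HOCl] = 10^(pH − pKa) = 10^(7.54 − 7.6) = 0.871; fraction as HOCl = 1/(1 + 0.871) = 0.5345.
Free chlorine required for 1.37 ppm HOCl: 1.37 / 0.5345 = 2.563 ppm.
FC to add: 2.563 − 0.4 = 2.163 mg/L as Cl₂.
Cl₂ equivalent: 2.163 mg/L × 944,000 L = 2042 g.
Product at 58.7% available Cl: 2042 / 0.587 = 3479 g.

3.48 kg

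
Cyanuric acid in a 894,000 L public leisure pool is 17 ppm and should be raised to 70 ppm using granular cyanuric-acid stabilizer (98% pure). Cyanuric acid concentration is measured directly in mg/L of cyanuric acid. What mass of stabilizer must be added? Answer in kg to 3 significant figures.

48.3 kg

CYA to add: (70 − 17) = 53 mg/L × 894,000 L = 47,380 g cyanuric acid.
At 98% purity: 47,380 / 0.98 = 48,350 g product.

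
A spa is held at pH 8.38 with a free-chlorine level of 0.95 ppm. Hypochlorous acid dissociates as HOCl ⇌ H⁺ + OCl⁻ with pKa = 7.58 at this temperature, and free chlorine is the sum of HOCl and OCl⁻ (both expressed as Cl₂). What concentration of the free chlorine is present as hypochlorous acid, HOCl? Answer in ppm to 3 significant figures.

[OCl⁻]/[HOCl] = 10^(pH − pKa) = 10^(8.38 − 7.58) = 10^0.80 = 6.31.
Fraction as HOCl = 1 / (1 + 6.31) = 0.1368.
HOCl = 0.1368 × 0.95 ppm = 0.13 ppm.

0.130 ppm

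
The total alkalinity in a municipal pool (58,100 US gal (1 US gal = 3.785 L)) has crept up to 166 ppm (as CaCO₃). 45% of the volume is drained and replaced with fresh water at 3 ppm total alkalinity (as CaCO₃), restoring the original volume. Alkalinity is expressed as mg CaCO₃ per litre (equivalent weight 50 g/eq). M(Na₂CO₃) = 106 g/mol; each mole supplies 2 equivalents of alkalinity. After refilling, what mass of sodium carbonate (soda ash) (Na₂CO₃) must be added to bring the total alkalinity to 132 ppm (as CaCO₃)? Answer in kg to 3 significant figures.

Volume: 58,100 US gal × 3.785 L/gal = 219,908 L.
After draining 45% and refilling: 166 × 0.55 + 3 × 0.45 = 92.65 ppm.
Deficit to target: 132 − 92.65 = 39.35 mg/L.
As CaCO₃: 39.35 mg/L × 219,908 L = 8653 g; ÷ 50 g/eq ÷ 2 = 86.53 mol Na₂CO₃.
Mass: 86.53 × 106 = 9173 g.

9.17 kg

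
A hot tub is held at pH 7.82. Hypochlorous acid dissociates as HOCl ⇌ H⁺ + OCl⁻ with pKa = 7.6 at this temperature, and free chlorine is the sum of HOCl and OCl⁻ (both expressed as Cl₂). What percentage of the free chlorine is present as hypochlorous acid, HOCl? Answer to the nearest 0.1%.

37.6%

[OCl⁻]/[HOCl] = 10^(pH − pKa) = 10^(7.82 − 7.6) = 10^0.22 = 1.66.
Fraction as HOCl = 1 / (1 + 1.66) = 0.376.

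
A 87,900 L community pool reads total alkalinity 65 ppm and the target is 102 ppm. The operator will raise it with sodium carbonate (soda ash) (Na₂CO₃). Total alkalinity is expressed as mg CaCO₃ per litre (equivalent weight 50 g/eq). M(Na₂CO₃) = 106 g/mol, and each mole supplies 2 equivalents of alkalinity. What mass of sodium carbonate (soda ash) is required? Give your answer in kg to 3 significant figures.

3.45 kg

Alkalinity to add: (102 − 65) = 37 mg/L as CaCO₃ × 87,900 L = 3252 g as CaCO₃.
Equivalents: 3252 g ÷ 50 g/eq = 65.05 eq.
Each mole of Na₂CO₃ supplies 2 eq, so 65.05 / 2 = 32.52 mol.
Mass: 32.52 mol × 106 g/mol = 3447 g.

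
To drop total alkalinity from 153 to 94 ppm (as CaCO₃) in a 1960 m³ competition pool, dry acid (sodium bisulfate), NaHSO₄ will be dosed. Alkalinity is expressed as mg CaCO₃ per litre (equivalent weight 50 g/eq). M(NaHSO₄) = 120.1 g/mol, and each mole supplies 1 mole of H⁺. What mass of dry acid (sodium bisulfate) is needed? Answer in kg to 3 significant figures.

278 kg

Volume: 1960 m³ = 1,960,000 L.
Alkalinity to neutralize: (153 − 94) = 59 mg/L as CaCO₃ × 1,960,000 L = 115,600 g as CaCO₃.
Equivalents of H⁺ required: 115,600 ÷ 50 g/eq = 2313 eq = 2313 mol NaHSO₄.
Mass of NaHSO₄: 2313 × 120.1 = 277,800 g.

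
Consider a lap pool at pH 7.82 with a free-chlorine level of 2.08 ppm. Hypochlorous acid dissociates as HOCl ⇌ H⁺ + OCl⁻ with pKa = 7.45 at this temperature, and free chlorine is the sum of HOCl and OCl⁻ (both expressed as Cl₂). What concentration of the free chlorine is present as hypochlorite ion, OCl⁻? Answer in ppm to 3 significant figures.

1.46 ppm

[OCl⁻]/[HOCl] = 10^(pH − pKa) = 10^(7.82 − 7.45) = 10^0.37 = 2.344.
Fraction as HOCl = 1 / (1 + 2.344) = 0.299.
OCl⁻ = (1 − 0.299) × 2.08 ppm = 1.458 ppm.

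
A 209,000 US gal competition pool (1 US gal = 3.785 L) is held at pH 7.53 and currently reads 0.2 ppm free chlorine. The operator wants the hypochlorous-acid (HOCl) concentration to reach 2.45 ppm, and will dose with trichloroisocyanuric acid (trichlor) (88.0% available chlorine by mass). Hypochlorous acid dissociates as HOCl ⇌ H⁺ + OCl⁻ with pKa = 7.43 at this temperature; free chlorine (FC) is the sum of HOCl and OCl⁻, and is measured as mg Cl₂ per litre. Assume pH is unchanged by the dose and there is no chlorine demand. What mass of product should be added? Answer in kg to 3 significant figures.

Volume: 209,000 US gal × 3.785 L/gal = 791,065 L.
[OCl⁻]/[HOCl] = 10^(pH − pKa) = 10^(7.53 − 7.43) = 1.259; fraction as HOCl = 1/(1 + 1.259) = 0.4427.
Free chlorine required for 2.45 ppm HOCl: 2.45 / 0.4427 = 5.534 ppm.
FC to add: 5.534 − 0.2 = 5.334 mg/L as Cl₂.
Cl₂ equivalent: 5.334 mg/L × 791,065 L = 4220 g.
Product at 88.0% available Cl: 4220 / 0.88 = 4795 g.

4.80 kg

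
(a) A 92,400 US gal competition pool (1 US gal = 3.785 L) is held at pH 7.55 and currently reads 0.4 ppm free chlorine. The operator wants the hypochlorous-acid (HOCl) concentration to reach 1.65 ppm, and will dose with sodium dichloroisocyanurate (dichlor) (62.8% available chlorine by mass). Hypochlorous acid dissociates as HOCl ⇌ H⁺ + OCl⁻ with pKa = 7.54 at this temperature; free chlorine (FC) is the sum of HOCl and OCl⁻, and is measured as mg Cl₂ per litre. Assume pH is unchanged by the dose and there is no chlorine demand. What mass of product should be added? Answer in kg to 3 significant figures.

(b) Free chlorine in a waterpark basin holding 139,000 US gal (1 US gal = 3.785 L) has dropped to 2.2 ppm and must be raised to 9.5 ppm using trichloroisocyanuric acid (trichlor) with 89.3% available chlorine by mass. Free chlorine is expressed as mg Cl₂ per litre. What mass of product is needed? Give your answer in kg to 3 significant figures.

(a) 1.64 kg; (b) 4.30 kg

(a) Volume: 92,400 US gal × 3.785 L/gal = 349,734 L.
(a) [OCl⁻]/[HOCl] = 10^(pH − pKa) = 10^(7.55 − 7.54) = 1.023; fraction as HOCl = 1/(1 + 1.023) = 0.4942.
(a) Free chlorine required for 1.65 ppm HOCl: 1.65 / 0.4942 = 3.338 ppm.
(a) FC to add: 3.338 − 0.4 = 2.938 mg/L as Cl₂.
(a) Cl₂ equivalent: 2.938 mg/L × 349,734 L = 1028 g.
(a) Product at 62.8% available Cl: 1028 / 0.628 = 1636 g.

(b) Volume: 139,000 US gal × 3.785 L/gal = 526,115 L.
(b) Chlorine deficit: 9.5 − 2.2 = 7.3 ppm = 7.3 mg/L as Cl₂.
(b) Cl₂ equivalent needed: 7.3 mg/L × 526,115 L = 3,841,000 mg = 3841 g.
(b) Product at 89.3% available chlorine: 3841 / 0.893 = 4301 g.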